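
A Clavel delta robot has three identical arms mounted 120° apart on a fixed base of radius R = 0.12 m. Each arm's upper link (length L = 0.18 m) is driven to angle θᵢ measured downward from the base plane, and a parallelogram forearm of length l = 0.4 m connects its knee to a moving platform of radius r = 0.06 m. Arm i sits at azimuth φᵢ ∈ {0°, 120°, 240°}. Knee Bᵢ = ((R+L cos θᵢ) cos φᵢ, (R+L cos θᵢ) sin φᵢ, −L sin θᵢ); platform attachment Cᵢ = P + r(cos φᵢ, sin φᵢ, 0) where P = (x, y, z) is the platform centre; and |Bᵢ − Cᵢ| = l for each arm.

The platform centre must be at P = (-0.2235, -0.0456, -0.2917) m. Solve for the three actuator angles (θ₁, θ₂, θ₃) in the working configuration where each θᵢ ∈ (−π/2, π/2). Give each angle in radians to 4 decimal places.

θ₁ = 1.0474, θ₂ = 0.0003, θ₃ = -0.3489

φ1=0.0° → target in arm frame (-0.2235, -0.0456)
  e−x'=0.2835;  (l²−L²−(e−x')²−y'²−z²)/2L = -0.1109
  √(A²+B²)=0.4068;  θ1 = -0.7997+1.8470 ≈ 1.0474
rotate P by −φ2: (0.0723, 0.2164, -0.2917)
  A=-0.0123, B=-0.2917, C=(l²−L²−A²−y'²−z²)/(2L)=-0.0124
  γ=atan2(-0.2917,-0.0123)=-1.6128;  ψ=arccos(-0.0423)=1.6131;  θ2=γ+ψ≈0.0003
arm 3 (φ=240.0°): x'=0.1512, y'=-0.1708
  A cos θ + B sin θ = C:  -0.0912·cos θ + -0.2917·sin θ = 0.0140
  √(A²+B²)=0.3056;  θ3 = -1.8739+1.5251 ≈ -0.3489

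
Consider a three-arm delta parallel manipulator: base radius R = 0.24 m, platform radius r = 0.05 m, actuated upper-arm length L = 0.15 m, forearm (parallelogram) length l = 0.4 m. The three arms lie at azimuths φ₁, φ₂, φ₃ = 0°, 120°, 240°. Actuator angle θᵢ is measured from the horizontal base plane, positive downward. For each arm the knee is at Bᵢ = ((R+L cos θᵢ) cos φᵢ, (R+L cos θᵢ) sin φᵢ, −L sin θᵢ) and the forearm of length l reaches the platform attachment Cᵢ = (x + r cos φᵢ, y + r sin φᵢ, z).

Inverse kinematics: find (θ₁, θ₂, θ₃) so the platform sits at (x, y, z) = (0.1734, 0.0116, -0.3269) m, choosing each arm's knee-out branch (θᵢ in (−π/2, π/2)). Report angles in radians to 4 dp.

θ₁ = -0.2622, θ₂ = 1.2217, θ₃ = 1.3087

arm 1 (φ=0.0°): x'=0.1734, y'=0.0116
  e−x'=0.0166;  (l²−L²−(e−x')²−y'²−z²)/2L = 0.1008
  γ=atan2(-0.3269,0.0166)=-1.5201;  ψ=arccos(0.3078)=1.2579;  θ1=γ+ψ≈-0.2622
arm 2 (φ=120.0°): x'=-0.0767, y'=-0.1560
  A=0.2667, B=-0.3269, C=(l²−L²−A²−y'²−z²)/(2L)=-0.2160
  √(A²+B²)=0.4219;  θ2 = -0.8866+2.1083 ≈ 1.2217
φ3=240.0° → target in arm frame (-0.0967, 0.1444)
  A=0.2867, B=-0.3269, C=(l²−L²−A²−y'²−z²)/(2L)=-0.2414
  θ3 = atan2(B,A) + arccos(C/0.4348) = 1.3087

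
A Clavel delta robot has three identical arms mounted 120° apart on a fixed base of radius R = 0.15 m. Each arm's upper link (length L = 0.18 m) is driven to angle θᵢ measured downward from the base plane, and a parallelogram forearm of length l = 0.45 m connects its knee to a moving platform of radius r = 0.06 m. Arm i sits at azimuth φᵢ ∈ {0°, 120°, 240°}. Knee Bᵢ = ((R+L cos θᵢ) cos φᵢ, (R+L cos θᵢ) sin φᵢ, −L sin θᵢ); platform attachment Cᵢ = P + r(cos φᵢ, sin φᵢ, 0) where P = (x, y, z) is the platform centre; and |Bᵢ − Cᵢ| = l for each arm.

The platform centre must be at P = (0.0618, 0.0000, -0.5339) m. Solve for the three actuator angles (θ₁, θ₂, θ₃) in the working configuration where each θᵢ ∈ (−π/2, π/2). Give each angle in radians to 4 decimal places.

θ₁ = 0.6980, θ₂ = 0.9596, θ₃ = 0.9596

arm 1 (φ=0.0°): x'=0.0618, y'=0.0000
  A cos θ + B sin θ = C:  0.0282·cos θ + -0.5339·sin θ = -0.3215
  θ1 = atan2(B,A) + arccos(C/0.5346) = 0.6980
arm 2 (φ=120.0°): x'=-0.0309, y'=-0.0535
  A cos θ + B sin θ = C:  0.1209·cos θ + -0.5339·sin θ = -0.3679
  θ2 = atan2(B,A) + arccos(C/0.5474) = 0.9596
φ3=240.0° → target in arm frame (-0.0309, 0.0535)
  e−x'=0.1209;  (l²−L²−(e−x')²−y'²−z²)/2L = -0.3679
  γ=atan2(-0.5339,0.1209)=-1.3481;  ψ=arccos(-0.6720)=2.3077;  θ3=γ+ψ≈0.9596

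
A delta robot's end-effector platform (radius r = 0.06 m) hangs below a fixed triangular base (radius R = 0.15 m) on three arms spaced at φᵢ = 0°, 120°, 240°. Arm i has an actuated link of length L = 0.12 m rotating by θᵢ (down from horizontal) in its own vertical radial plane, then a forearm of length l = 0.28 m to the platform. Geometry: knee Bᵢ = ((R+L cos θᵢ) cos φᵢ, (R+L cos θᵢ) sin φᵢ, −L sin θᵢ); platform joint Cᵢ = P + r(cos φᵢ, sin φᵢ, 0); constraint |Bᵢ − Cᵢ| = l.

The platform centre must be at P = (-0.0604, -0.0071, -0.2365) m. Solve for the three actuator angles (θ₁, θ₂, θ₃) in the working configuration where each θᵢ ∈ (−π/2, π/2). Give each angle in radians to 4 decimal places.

θ₁ = 0.7853, θ₂ = 0.2618, θ₃ = 0.1747

rotate P by −φ1: (-0.0604, -0.0071, -0.2365)
  A cos θ + B sin θ = C:  0.1504·cos θ + -0.2365·sin θ = -0.0608
  θ1 = atan2(B,A) + arccos(C/0.2803) = 0.7853
rotate P by −φ2: (0.0241, 0.0559, -0.2365)
  A cos θ + B sin θ = C:  0.0659·cos θ + -0.2365·sin θ = 0.0025
  √(A²+B²)=0.2455;  θ2 = -1.2989+1.5606 ≈ 0.2618
φ3=240.0° → target in arm frame (0.0363, -0.0488)
  e−x'=0.0537;  (l²−L²−(e−x')²−y'²−z²)/2L = 0.0117
  θ3 = atan2(B,A) + arccos(C/0.2425) = 0.1747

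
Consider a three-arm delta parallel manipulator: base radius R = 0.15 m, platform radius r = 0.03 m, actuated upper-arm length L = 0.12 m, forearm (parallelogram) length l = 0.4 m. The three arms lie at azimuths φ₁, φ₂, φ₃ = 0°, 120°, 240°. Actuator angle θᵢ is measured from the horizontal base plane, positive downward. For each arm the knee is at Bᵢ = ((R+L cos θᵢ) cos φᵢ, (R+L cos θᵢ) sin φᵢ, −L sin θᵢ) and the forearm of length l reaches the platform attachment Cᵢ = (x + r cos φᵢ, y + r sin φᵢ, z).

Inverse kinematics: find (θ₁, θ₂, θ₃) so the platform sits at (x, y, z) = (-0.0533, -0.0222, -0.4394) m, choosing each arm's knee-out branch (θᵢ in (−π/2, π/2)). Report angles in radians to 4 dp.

θ₁ = 1.1345, θ₂ = 0.8727, θ₃ = 0.6985

φ1=0.0° → target in arm frame (-0.0533, -0.0222)
  A=0.1733, B=-0.4394, C=(l²−L²−A²−y'²−z²)/(2L)=-0.3250
  √(A²+B²)=0.4723;  θ1 = -1.1951+2.3296 ≈ 1.1345
φ2=120.0° → target in arm frame (0.0074, 0.0573)
  A cos θ + B sin θ = C:  0.1126·cos θ + -0.4394·sin θ = -0.2643
  θ2 = atan2(B,A) + arccos(C/0.4536) = 0.8727
φ3=240.0° → target in arm frame (0.0459, -0.0351)
  A cos θ + B sin θ = C:  0.0741·cos θ + -0.4394·sin θ = -0.2258
  √(A²+B²)=0.4456;  θ3 = -1.4037+2.1022 ≈ 0.6985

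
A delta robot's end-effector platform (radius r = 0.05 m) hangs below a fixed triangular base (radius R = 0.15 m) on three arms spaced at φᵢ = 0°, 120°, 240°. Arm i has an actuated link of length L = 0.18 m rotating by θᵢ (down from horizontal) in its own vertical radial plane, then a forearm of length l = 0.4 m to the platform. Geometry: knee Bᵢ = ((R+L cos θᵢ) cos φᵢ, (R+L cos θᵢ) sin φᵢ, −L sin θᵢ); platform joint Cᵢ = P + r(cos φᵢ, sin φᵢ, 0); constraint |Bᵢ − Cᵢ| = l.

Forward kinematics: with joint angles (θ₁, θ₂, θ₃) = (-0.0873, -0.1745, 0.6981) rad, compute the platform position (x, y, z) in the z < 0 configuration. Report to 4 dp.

(0.0517, 0.1082, -0.2949)

φ1=0.0°: virtual centre (0.2793, 0.0000, 0.0157), radius l
arm 2 at φ=120.0°: e+L cos θ2 = 0.2773;  centre 2 = (-0.1386, 0.2401, 0.0313)
arm 3 at φ=240.0°: e+L cos θ3 = 0.2379;  centre 3 = (-0.1189, -0.2060, -0.1157)
eliminate P² terms by subtracting sphere 1 from 2 and 3
linear system: -0.8359x+0.4802y = -0.0004−0.0311z; -0.7965x+-0.4120y = -0.0083−-0.2628z
Cramer: x(z) = 0.0057-0.1560z;  y(z) = 0.0091-0.3363z
quadratic in z: (1.1374)z²+(0.0479)z+(-0.0848)=0, √Δ=0.6230 → z ∈ {-0.2949, 0.2528}; z = -0.2949 (taking z<0)
x = 0.0517, y = 0.1082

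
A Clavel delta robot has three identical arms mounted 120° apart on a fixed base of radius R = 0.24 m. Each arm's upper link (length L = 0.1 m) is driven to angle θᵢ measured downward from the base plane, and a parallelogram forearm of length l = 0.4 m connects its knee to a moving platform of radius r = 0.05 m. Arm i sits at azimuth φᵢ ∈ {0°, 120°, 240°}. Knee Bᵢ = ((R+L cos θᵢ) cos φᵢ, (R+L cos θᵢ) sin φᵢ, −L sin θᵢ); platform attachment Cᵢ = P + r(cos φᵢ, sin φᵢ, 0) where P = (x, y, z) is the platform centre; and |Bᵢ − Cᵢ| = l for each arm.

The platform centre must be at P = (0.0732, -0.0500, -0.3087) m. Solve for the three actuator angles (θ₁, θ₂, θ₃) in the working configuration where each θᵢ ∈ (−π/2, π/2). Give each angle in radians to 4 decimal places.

θ₁ = -0.2621, θ₂ = 0.9600, θ₃ = 0.3496

φ1=0.0° → target in arm frame (0.0732, -0.0500)
  A cos θ + B sin θ = C:  0.1168·cos θ + -0.3087·sin θ = 0.1928
  √(A²+B²)=0.3301;  θ1 = -1.2091+0.9469 ≈ -0.2621
φ2=120.0° → target in arm frame (-0.0799, -0.0384)
  e−x'=0.2699;  (l²−L²−(e−x')²−y'²−z²)/2L = -0.0981
  γ=atan2(-0.3087,0.2699)=-0.8524;  ψ=arccos(-0.2392)=1.8123;  θ2=γ+ψ≈0.9600
φ3=240.0° → target in arm frame (0.0067, 0.0884)
  e−x'=0.1833;  (l²−L²−(e−x')²−y'²−z²)/2L = 0.0665
  θ3 = atan2(B,A) + arccos(C/0.3590) = 0.3496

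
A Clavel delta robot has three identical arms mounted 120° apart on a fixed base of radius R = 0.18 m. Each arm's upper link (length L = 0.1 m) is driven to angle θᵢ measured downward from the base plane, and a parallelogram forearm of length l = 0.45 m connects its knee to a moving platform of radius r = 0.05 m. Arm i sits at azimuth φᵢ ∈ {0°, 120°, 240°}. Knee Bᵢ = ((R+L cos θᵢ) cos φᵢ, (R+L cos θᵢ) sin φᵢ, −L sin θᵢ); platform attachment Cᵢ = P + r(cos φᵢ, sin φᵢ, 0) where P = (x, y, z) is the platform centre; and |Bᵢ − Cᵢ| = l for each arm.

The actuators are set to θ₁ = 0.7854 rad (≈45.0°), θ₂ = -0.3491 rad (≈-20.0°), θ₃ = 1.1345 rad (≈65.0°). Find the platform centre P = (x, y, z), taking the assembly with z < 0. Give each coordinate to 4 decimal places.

arm 1 at φ=0.0°: (R−r)+L cos θ1 = 0.2007;  S1 = (0.2007, 0.0000, -0.0707)
φ2=120.0°: virtual centre (-0.1120, 0.1940, 0.0342), radius l
φ3=240.0°: virtual centre (-0.0861, -0.1492, -0.0906), radius l
subtract pairs → two planes through P
plane₁₂: -0.6254x+0.3879y+0.2098z = 0.0060
Cramer: x(z) = 0.0026+0.1152z;  y(z) = 0.0198-0.3551z
quadratic in z: (1.1394)z²+(0.0817)z+(-0.1579)=0, √Δ=0.8521 → z ∈ {-0.4098, 0.3381}; z = -0.4098 (taking z<0)
x = -0.0446, y = 0.1653

(-0.0446, 0.1653, -0.4098)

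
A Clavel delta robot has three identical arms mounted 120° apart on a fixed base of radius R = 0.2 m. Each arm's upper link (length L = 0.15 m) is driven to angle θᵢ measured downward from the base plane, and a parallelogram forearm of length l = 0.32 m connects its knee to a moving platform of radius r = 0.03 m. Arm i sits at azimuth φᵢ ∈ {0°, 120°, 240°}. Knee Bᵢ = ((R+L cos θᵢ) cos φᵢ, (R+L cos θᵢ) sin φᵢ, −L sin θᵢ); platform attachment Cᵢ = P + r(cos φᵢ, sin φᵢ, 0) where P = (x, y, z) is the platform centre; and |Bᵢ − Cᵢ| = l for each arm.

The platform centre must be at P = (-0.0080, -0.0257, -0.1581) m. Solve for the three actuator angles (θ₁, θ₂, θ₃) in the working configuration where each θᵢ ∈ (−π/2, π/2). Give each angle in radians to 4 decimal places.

rotate P by −φ1: (-0.0080, -0.0257, -0.1581)
  A cos θ + B sin θ = C:  0.1780·cos θ + -0.1581·sin θ = 0.0752
  γ=atan2(-0.1581,0.1780)=-0.7263;  ψ=arccos(0.3159)=1.2494;  θ1=γ+ψ≈0.5232
φ2=120.0° → target in arm frame (-0.0183, 0.0198)
  e−x'=0.1883;  (l²−L²−(e−x')²−y'²−z²)/2L = 0.0636
  √(A²+B²)=0.2458;  θ2 = -0.6985+1.3092 ≈ 0.6107
arm 3 (φ=240.0°): x'=0.0263, y'=0.0059
  A cos θ + B sin θ = C:  0.1437·cos θ + -0.1581·sin θ = 0.1140
  √(A²+B²)=0.2137;  θ3 = -0.8329+1.0079 ≈ 0.1750

θ₁ = 0.5232, θ₂ = 0.6107, θ₃ = 0.1750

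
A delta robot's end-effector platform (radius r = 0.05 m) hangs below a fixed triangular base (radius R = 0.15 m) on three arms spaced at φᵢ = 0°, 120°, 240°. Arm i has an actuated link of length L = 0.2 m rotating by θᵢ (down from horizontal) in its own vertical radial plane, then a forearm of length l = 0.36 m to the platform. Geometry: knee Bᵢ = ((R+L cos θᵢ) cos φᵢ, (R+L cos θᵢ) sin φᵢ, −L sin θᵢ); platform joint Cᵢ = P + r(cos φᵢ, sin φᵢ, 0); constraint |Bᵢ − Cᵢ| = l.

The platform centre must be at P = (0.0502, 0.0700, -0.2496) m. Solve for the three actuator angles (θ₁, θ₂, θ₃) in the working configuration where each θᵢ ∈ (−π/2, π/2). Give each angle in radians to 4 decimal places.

φ1=0.0° → target in arm frame (0.0502, 0.0700)
  A cos θ + B sin θ = C:  0.0498·cos θ + -0.2496·sin θ = 0.0498
  √(A²+B²)=0.2545;  θ1 = -1.3739+1.3739 ≈ 0.0000
rotate P by −φ2: (0.0355, -0.0785, -0.2496)
  A=0.0645, B=-0.2496, C=(l²−L²−A²−y'²−z²)/(2L)=0.0425
  γ=atan2(-0.2496,0.0645)=-1.3180;  ψ=arccos(0.1647)=1.4053;  θ2=γ+ψ≈0.0873
φ3=240.0° → target in arm frame (-0.0857, 0.0085)
  e−x'=0.1857;  (l²−L²−(e−x')²−y'²−z²)/2L = -0.0182
  γ=atan2(-0.2496,0.1857)=-0.9311;  ψ=arccos(-0.0584)=1.6292;  θ3=γ+ψ≈0.6981

θ₁ = 0.0000, θ₂ = 0.0873, θ₃ = 0.6981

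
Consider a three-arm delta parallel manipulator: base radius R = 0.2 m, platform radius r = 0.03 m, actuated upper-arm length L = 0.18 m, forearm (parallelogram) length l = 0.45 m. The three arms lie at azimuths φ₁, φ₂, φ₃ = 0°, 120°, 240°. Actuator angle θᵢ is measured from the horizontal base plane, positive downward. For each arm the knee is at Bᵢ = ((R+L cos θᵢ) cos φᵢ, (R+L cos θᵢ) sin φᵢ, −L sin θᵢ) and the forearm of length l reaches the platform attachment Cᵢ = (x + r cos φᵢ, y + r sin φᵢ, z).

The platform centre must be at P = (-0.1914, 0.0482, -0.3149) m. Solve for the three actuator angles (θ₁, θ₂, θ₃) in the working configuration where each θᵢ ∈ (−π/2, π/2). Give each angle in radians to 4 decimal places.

φ1=0.0° → target in arm frame (-0.1914, 0.0482)
  e−x'=0.3614;  (l²−L²−(e−x')²−y'²−z²)/2L = -0.1722
  γ=atan2(-0.3149,0.3614)=-0.7167;  ψ=arccos(-0.3593)=1.9383;  θ1=γ+ψ≈1.2215
arm 2 (φ=120.0°): x'=0.1374, y'=0.1417
  A cos θ + B sin θ = C:  0.0326·cos θ + -0.3149·sin θ = 0.1384
  θ2 = atan2(B,A) + arccos(C/0.3166) = -0.3493
arm 3 (φ=240.0°): x'=0.0540, y'=-0.1899
  A cos θ + B sin θ = C:  0.1160·cos θ + -0.3149·sin θ = 0.0595
  θ3 = atan2(B,A) + arccos(C/0.3356) = 0.1748

θ₁ = 1.2215, θ₂ = -0.3493, θ₃ = 0.1748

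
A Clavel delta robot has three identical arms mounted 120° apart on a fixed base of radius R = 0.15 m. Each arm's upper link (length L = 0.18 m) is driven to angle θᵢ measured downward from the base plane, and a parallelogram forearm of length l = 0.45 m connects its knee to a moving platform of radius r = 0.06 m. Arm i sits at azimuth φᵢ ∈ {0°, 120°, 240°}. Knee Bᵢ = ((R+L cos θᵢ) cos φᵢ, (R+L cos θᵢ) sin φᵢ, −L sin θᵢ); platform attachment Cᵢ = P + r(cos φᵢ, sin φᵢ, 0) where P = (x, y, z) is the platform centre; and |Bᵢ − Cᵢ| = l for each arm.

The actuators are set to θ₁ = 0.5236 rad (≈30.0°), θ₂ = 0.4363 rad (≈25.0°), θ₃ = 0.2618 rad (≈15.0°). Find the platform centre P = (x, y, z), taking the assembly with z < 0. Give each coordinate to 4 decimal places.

(-0.0362, -0.0306, -0.4393)

arm 1 at φ=0.0°: e+L cos θ1 = 0.2459;  S1 = (0.2459, 0.0000, -0.0900)
arm 2 at φ=120.0°: e+L cos θ2 = 0.2531;  S2 = (-0.1266, 0.2192, -0.0761)
φ3=240.0°: virtual centre (-0.1319, -0.2285, -0.0466), radius l
eliminate P² terms by subtracting sphere 1 from 2 and 3
[-0.7449 0.4384 0.0279]·P = 0.0013;  [-0.7556 -0.4570 0.0868]·P = 0.0032
det = 0.6718;  x = -0.0030+0.0756z,  y = -0.0021+0.0649z
into |P−S₁|² = l²: 1.0099z² + 0.1421z + -0.1325 = 0;  Δ = 0.5553;  z = -0.4393 or 0.2986 → z<0 root = -0.4393
x = -0.0362, y = -0.0306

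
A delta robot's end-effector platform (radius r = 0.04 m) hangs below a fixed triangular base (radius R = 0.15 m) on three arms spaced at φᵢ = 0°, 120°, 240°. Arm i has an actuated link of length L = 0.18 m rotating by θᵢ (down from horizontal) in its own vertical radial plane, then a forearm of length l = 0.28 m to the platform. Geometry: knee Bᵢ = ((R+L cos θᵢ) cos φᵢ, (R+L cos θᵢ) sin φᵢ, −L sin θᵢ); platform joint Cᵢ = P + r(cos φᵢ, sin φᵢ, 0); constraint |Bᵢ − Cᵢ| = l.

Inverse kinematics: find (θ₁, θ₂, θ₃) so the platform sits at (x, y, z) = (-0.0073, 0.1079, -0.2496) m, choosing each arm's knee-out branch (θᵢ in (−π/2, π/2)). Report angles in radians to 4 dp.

arm 1 (φ=0.0°): x'=-0.0073, y'=0.1079
  A=0.1173, B=-0.2496, C=(l²−L²−A²−y'²−z²)/(2L)=-0.1158
  θ1 = atan2(B,A) + arccos(C/0.2758) = 0.8728
φ2=120.0° → target in arm frame (0.0971, -0.0476)
  A=0.0129, B=-0.2496, C=(l²−L²−A²−y'²−z²)/(2L)=-0.0520
  θ2 = atan2(B,A) + arccos(C/0.2499) = 0.2614
arm 3 (φ=240.0°): x'=-0.0898, y'=-0.0603
  A cos θ + B sin θ = C:  0.1998·cos θ + -0.2496·sin θ = -0.1663
  θ3 = atan2(B,A) + arccos(C/0.3197) = 1.2219

θ₁ = 0.8728, θ₂ = 0.2614, θ₃ = 1.2219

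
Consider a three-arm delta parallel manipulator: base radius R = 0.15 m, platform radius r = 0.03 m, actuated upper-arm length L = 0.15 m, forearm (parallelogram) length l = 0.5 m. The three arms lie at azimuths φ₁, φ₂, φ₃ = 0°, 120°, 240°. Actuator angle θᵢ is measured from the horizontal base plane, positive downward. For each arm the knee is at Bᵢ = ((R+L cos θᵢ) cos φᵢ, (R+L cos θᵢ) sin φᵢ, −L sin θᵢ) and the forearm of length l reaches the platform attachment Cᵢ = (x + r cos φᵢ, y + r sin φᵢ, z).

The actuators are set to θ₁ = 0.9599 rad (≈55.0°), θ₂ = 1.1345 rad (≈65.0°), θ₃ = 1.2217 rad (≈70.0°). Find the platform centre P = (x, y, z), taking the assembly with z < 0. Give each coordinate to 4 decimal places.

arm 1 at φ=0.0°: (R−r)+L cos θ1 = 0.2060;  centre 1 = (0.2060, 0.0000, -0.1229)
φ2=120.0°: virtual centre (-0.0917, 0.1588, -0.1359), radius l
φ3=240.0°: virtual centre (-0.0857, -0.1484, -0.1410), radius l
eliminate P² terms by subtracting sphere 1 from 2 and 3
[-0.5955 0.3176 -0.0262]·P = -0.0054;  [-0.5834 -0.2967 -0.0362]·P = -0.0083
Cramer: x(z) = 0.0118-0.0532z;  y(z) = 0.0050-0.0173z
quadratic in z: (1.0031)z²+(0.2662)z+(-0.1971)=0, √Δ=0.9284 → z ∈ {-0.5954, 0.3300}; z = -0.5954 (taking z<0)
x = 0.0434, y = 0.0153

(0.0434, 0.0153, -0.5954)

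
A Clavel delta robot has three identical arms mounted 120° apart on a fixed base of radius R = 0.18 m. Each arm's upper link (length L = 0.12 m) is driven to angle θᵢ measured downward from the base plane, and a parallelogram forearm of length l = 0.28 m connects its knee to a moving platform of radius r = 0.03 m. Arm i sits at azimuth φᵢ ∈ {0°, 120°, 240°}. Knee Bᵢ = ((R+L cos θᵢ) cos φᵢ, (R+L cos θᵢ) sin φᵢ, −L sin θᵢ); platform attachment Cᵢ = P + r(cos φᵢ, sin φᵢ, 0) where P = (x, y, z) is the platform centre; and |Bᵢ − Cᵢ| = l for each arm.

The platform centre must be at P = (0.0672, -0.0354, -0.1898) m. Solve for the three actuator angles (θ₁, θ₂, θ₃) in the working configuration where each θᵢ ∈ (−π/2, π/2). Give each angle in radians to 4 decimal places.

θ₁ = 0.0001, θ₂ = 1.1347, θ₃ = 0.6984

φ1=0.0° → target in arm frame (0.0672, -0.0354)
  A=0.0828, B=-0.1898, C=(l²−L²−A²−y'²−z²)/(2L)=0.0828
  θ1 = atan2(B,A) + arccos(C/0.2071) = 0.0001
φ2=120.0° → target in arm frame (-0.0643, -0.0405)
  A=0.2143, B=-0.1898, C=(l²−L²−A²−y'²−z²)/(2L)=-0.0815
  γ=atan2(-0.1898,0.2143)=-0.7249;  ψ=arccos(-0.2849)=1.8597;  θ2=γ+ψ≈1.1347
rotate P by −φ3: (-0.0029, 0.0759, -0.1898)
  A=0.1529, B=-0.1898, C=(l²−L²−A²−y'²−z²)/(2L)=-0.0049
  γ=atan2(-0.1898,0.1529)=-0.8925;  ψ=arccos(-0.0201)=1.5909;  θ3=γ+ψ≈0.6984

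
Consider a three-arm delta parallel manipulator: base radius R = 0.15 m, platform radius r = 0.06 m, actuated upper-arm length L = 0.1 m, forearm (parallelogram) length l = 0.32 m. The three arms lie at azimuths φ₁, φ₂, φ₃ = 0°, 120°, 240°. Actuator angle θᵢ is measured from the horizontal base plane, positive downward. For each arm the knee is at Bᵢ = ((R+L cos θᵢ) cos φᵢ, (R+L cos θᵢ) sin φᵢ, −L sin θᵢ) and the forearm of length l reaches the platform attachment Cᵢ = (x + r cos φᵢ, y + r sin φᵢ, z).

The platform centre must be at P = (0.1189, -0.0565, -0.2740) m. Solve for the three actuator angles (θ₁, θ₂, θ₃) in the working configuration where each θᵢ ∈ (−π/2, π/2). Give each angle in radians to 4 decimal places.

φ1=0.0° → target in arm frame (0.1189, -0.0565)
  e−x'=-0.0289;  (l²−L²−(e−x')²−y'²−z²)/2L = 0.0665
  γ=atan2(-0.2740,-0.0289)=-1.6759;  ψ=arccos(0.2413)=1.3271;  θ1=γ+ψ≈-0.3488
rotate P by −φ2: (-0.1084, -0.0747, -0.2740)
  A=0.1984, B=-0.2740, C=(l²−L²−A²−y'²−z²)/(2L)=-0.1381
  θ2 = atan2(B,A) + arccos(C/0.3383) = 1.0471
rotate P by −φ3: (-0.0105, 0.1312, -0.2740)
  A cos θ + B sin θ = C:  0.1005·cos θ + -0.2740·sin θ = -0.0500
  θ3 = atan2(B,A) + arccos(C/0.2919) = 0.5238

θ₁ = -0.3488, θ₂ = 1.0471, θ₃ = 0.5238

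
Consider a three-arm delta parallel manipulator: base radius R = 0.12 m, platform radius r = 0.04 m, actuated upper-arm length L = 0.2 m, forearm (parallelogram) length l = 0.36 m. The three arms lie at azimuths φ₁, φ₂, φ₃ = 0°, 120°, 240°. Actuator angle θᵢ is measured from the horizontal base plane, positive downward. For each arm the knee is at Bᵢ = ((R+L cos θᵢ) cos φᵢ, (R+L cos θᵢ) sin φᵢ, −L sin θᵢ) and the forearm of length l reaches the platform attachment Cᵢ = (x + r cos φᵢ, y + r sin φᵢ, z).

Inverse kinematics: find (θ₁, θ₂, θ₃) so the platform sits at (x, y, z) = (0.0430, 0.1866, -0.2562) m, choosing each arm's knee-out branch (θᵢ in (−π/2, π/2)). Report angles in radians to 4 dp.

θ₁ = 0.2618, θ₂ = -0.2619, θ₃ = 1.1345

φ1=0.0° → target in arm frame (0.0430, 0.1866)
  A cos θ + B sin θ = C:  0.0370·cos θ + -0.2562·sin θ = -0.0306
  √(A²+B²)=0.2589;  θ1 = -1.4274+1.6892 ≈ 0.2618
φ2=120.0° → target in arm frame (0.1401, -0.1305)
  A=-0.0601, B=-0.2562, C=(l²−L²−A²−y'²−z²)/(2L)=0.0083
  γ=atan2(-0.2562,-0.0601)=-1.8012;  ψ=arccos(0.0314)=1.5394;  θ2=γ+ψ≈-0.2619
arm 3 (φ=240.0°): x'=-0.1831, y'=-0.0561
  A cos θ + B sin θ = C:  0.2631·cos θ + -0.2562·sin θ = -0.1210
  √(A²+B²)=0.3672;  θ3 = -0.7721+1.9066 ≈ 1.1345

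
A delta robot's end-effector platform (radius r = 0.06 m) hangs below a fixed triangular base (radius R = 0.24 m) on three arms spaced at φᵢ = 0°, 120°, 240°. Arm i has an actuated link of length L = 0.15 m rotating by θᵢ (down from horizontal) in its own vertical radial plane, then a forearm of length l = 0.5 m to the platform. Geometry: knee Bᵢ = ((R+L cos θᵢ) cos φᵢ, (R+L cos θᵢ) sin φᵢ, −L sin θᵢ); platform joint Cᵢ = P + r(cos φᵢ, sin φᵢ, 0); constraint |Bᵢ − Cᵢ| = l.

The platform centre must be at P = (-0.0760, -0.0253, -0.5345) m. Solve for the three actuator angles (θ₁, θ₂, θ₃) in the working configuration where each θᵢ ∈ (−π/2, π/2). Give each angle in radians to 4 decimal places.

arm 1 (φ=0.0°): x'=-0.0760, y'=-0.0253
  e−x'=0.2560;  (l²−L²−(e−x')²−y'²−z²)/2L = -0.4146
  √(A²+B²)=0.5926;  θ1 = -1.1241+2.3455 ≈ 1.2214
φ2=120.0° → target in arm frame (0.0161, 0.0785)
  A=0.1639, B=-0.5345, C=(l²−L²−A²−y'²−z²)/(2L)=-0.3040
  √(A²+B²)=0.5591;  θ2 = -1.2732+2.1458 ≈ 0.8726
φ3=240.0° → target in arm frame (0.0599, -0.0532)
  A=0.1201, B=-0.5345, C=(l²−L²−A²−y'²−z²)/(2L)=-0.2515
  √(A²+B²)=0.5478;  θ3 = -1.3498+2.0477 ≈ 0.6979

θ₁ = 1.2214, θ₂ = 0.8726, θ₃ = 0.6979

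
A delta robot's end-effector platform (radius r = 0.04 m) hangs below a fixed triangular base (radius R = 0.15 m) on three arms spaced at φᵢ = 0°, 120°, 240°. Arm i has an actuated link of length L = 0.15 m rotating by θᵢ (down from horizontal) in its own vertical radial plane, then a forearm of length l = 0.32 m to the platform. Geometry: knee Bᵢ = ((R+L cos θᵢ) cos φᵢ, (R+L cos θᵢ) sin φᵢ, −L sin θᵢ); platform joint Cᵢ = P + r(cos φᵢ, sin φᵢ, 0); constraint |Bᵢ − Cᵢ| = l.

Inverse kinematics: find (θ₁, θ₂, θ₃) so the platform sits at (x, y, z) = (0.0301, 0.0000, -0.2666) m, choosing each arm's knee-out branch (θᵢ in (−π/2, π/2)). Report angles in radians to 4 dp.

θ₁ = 0.2619, θ₂ = 0.5235, θ₃ = 0.5235

φ1=0.0° → target in arm frame (0.0301, 0.0000)
  A cos θ + B sin θ = C:  0.0799·cos θ + -0.2666·sin θ = 0.0081
  √(A²+B²)=0.2783;  θ1 = -1.2796+1.5416 ≈ 0.2619
φ2=120.0° → target in arm frame (-0.0150, -0.0261)
  A=0.1250, B=-0.2666, C=(l²−L²−A²−y'²−z²)/(2L)=-0.0250
  γ=atan2(-0.2666,0.1250)=-1.1322;  ψ=arccos(-0.0848)=1.6557;  θ2=γ+ψ≈0.5235
arm 3 (φ=240.0°): x'=-0.0151, y'=0.0261
  A cos θ + B sin θ = C:  0.1250·cos θ + -0.2666·sin θ = -0.0250
  γ=atan2(-0.2666,0.1250)=-1.1322;  ψ=arccos(-0.0848)=1.6557;  θ3=γ+ψ≈0.5235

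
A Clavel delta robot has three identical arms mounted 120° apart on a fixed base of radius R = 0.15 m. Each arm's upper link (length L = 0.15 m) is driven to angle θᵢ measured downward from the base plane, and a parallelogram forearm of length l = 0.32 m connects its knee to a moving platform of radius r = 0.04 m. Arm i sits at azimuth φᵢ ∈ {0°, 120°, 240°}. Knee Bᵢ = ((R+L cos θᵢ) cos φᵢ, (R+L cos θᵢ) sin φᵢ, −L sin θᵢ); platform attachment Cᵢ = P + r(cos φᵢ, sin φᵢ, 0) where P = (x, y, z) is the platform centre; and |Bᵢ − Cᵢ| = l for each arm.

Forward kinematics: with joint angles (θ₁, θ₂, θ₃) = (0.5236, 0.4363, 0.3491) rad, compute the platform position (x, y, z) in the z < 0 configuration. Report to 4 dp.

(-0.0155, -0.0087, -0.2676)

O1 = (0.2399·cos0.0°, 0.2399·sin0.0°, -0.0750) = (0.2399, 0.0000, -0.0750)
O2 = (0.2459·cos120.0°, 0.2459·sin120.0°, -0.0634) = (-0.1230, 0.2130, -0.0634)
φ3=240.0°: virtual centre (-0.1255, -0.2173, -0.0513), radius l
eliminate P² terms by subtracting sphere 1 from 2 and 3
plane₁₂: -0.7258x+0.4260y+0.0232z = 0.0013
Cramer: x(z) = -0.0026+0.0483z;  y(z) = -0.0013+0.0278z
into |P−O₁|² = l²: 1.0031z² + 0.1265z + -0.0380 = 0;  Δ = 0.1684;  z = -0.2676 or 0.1415 → z<0 root = -0.2676
x = -0.0155, y = -0.0087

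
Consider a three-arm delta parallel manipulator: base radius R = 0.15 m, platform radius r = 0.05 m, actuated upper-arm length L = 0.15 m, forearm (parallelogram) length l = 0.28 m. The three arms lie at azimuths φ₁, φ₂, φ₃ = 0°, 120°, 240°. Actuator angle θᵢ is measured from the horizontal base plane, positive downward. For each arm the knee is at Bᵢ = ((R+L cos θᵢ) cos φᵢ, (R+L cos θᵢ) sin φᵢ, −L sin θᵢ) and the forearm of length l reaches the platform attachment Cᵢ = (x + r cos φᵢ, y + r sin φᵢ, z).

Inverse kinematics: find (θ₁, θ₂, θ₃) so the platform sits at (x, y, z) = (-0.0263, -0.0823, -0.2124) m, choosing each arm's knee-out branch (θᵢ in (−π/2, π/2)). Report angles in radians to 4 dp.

rotate P by −φ1: (-0.0263, -0.0823, -0.2124)
  e−x'=0.1263;  (l²−L²−(e−x')²−y'²−z²)/2L = -0.0398
  √(A²+B²)=0.2471;  θ1 = -1.0343+1.7325 ≈ 0.6982
rotate P by −φ2: (-0.0581, 0.0639, -0.2124)
  A cos θ + B sin θ = C:  0.1581·cos θ + -0.2124·sin θ = -0.0610
  √(A²+B²)=0.2648;  θ2 = -0.9308+1.8033 ≈ 0.8724
rotate P by −φ3: (0.0844, 0.0184, -0.2124)
  e−x'=0.0156;  (l²−L²−(e−x')²−y'²−z²)/2L = 0.0340
  √(A²+B²)=0.2130;  θ3 = -1.4976+1.4104 ≈ -0.0872

θ₁ = 0.6982, θ₂ = 0.8724, θ₃ = -0.0872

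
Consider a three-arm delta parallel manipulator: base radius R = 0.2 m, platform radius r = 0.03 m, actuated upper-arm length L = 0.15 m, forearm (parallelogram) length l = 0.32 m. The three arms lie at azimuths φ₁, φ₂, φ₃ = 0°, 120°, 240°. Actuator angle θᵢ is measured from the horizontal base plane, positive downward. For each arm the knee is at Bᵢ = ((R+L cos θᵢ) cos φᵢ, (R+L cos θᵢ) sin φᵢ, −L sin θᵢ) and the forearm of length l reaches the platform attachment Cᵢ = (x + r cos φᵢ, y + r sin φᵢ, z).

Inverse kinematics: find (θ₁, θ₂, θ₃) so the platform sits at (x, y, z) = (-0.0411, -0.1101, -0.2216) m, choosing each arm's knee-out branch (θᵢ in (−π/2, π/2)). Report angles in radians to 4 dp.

θ₁ = 1.0470, θ₂ = 1.2217, θ₃ = -0.1739

φ1=0.0° → target in arm frame (-0.0411, -0.1101)
  A=0.2111, B=-0.2216, C=(l²−L²−A²−y'²−z²)/(2L)=-0.0863
  γ=atan2(-0.2216,0.2111)=-0.8097;  ψ=arccos(-0.2820)=1.8567;  θ1=γ+ψ≈1.0470
rotate P by −φ2: (-0.0748, 0.0906, -0.2216)
  e−x'=0.2448;  (l²−L²−(e−x')²−y'²−z²)/2L = -0.1245
  θ2 = atan2(B,A) + arccos(C/0.3302) = 1.2217
rotate P by −φ3: (0.1159, 0.0195, -0.2216)
  A=0.0541, B=-0.2216, C=(l²−L²−A²−y'²−z²)/(2L)=0.0916
  θ3 = atan2(B,A) + arccos(C/0.2281) = -0.1739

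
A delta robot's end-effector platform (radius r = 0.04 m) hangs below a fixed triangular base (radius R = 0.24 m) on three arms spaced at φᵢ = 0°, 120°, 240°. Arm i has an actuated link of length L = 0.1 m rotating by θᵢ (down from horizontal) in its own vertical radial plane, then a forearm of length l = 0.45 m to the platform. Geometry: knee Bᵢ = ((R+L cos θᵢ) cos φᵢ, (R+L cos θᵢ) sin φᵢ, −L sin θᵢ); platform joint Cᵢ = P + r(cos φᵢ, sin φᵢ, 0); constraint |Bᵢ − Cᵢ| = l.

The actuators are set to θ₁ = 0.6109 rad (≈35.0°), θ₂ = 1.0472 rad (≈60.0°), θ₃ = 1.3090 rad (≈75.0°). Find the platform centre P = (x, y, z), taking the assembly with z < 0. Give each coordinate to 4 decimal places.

(0.0609, 0.0244, -0.4486)

arm 1 at φ=0.0°: (R−r)+L cos θ1 = 0.2819;  S1 = (0.2819, 0.0000, -0.0574)
arm 2 at φ=120.0°: (R−r)+L cos θ2 = 0.2500;  S2 = (-0.1250, 0.2165, -0.0866)
S3 = (0.2259·cos240.0°, 0.2259·sin240.0°, -0.0966) = (-0.1129, -0.1956, -0.0966)
subtract pairs → two planes through P
linear system: -0.8138x+0.4330y = -0.0128−-0.0585z; -0.7897x+-0.3912y = -0.0224−-0.0785z
Cramer: x(z) = 0.0223-0.0861z;  y(z) = 0.0124-0.0268z
sphere 1 gives Az²+Bz+C=0 with A=1.0081, B=0.1588, C=-0.1316;  B²−4AC=0.5560;  roots -0.4486, 0.2911;  negative root z = -0.4486
x = 0.0609, y = 0.0244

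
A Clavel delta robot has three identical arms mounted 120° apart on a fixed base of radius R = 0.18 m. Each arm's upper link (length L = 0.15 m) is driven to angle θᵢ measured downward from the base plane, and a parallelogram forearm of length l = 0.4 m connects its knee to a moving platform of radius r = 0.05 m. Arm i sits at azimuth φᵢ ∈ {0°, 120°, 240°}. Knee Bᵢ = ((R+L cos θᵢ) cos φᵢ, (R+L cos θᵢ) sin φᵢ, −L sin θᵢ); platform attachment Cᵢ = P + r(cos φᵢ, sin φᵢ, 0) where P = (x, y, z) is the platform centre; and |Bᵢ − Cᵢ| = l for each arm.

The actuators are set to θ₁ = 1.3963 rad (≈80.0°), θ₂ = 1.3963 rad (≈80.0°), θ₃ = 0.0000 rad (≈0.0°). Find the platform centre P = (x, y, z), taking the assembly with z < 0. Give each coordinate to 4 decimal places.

(-0.1037, -0.1795, -0.3933)

φ1=0.0°: virtual centre (0.1560, 0.0000, -0.1477), radius l
O2 = (0.1560·cos120.0°, 0.1560·sin120.0°, -0.1477) = (-0.0780, 0.1351, -0.1477)
O3 = (0.2800·cos240.0°, 0.2800·sin240.0°, 0.0000) = (-0.1400, -0.2425, 0.0000)
eliminate P² terms by subtracting sphere 1 from 2 and 3
[-0.4681 0.2703 0.0000]·P = 0.0000;  [-0.5921 -0.4850 0.2954]·P = 0.0322
Cramer: x(z) = -0.0225+0.2063z;  y(z) = -0.0390+0.3573z
sphere 1 gives Az²+Bz+C=0 with A=1.1702, B=0.1939, C=-0.1048;  B²−4AC=0.5281;  roots -0.3933, 0.2276;  negative root z = -0.3933
x = -0.1037, y = -0.1795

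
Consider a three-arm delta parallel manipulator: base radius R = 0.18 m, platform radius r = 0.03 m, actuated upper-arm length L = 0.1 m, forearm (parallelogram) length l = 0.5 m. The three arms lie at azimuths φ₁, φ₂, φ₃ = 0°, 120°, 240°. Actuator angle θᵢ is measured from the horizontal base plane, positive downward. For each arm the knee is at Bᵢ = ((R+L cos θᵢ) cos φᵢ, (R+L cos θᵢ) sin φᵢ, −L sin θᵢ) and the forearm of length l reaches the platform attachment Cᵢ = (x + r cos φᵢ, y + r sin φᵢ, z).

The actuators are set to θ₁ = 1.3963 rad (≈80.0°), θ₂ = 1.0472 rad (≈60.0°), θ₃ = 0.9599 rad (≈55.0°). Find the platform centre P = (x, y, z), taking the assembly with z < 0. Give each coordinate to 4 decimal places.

arm 1 at φ=0.0°: ρ1 = 0.1674;  centre 1 = (0.1674, 0.0000, -0.0985)
centre 2 = (0.2000·cos120.0°, 0.2000·sin120.0°, -0.0866) = (-0.1000, 0.1732, -0.0866)
centre 3 = (0.2074·cos240.0°, 0.2074·sin240.0°, -0.0819) = (-0.1037, -0.1796, -0.0819)
eliminate P² terms by subtracting sphere 1 from 2 and 3
[-0.5347 0.3464 0.0238]·P = 0.0098;  [-0.5421 -0.3592 0.0331]·P = 0.0120
Cramer: x(z) = -0.0202+0.0527z;  y(z) = -0.0029+0.0127z
quadratic in z: (1.0029)z²+(0.1771)z+(-0.2051)=0, √Δ=0.9242 → z ∈ {-0.5491, 0.3725}; z = -0.5491 (taking z<0)
x = -0.0491, y = -0.0099

(-0.0491, -0.0099, -0.5491)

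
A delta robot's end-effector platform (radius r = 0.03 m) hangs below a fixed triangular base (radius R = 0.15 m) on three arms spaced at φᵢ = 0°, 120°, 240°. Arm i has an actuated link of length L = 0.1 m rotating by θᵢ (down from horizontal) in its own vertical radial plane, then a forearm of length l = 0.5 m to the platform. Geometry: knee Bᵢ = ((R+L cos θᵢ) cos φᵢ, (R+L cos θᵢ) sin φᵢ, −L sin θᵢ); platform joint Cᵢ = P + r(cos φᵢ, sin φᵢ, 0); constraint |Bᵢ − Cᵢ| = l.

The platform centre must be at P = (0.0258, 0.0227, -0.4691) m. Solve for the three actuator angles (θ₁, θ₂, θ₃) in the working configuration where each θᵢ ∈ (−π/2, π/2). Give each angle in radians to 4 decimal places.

arm 1 (φ=0.0°): x'=0.0258, y'=0.0227
  e−x'=0.0942;  (l²−L²−(e−x')²−y'²−z²)/2L = 0.0528
  θ1 = atan2(B,A) + arccos(C/0.4785) = 0.0876
arm 2 (φ=120.0°): x'=0.0068, y'=-0.0337
  A cos θ + B sin θ = C:  0.1132·cos θ + -0.4691·sin θ = 0.0299
  θ2 = atan2(B,A) + arccos(C/0.4826) = 0.1748
φ3=240.0° → target in arm frame (-0.0326, 0.0110)
  A=0.1526, B=-0.4691, C=(l²−L²−A²−y'²−z²)/(2L)=-0.0172
  γ=atan2(-0.4691,0.1526)=-1.2564;  ψ=arccos(-0.0350)=1.6058;  θ3=γ+ψ≈0.3494

θ₁ = 0.0876, θ₂ = 0.1748, θ₃ = 0.3494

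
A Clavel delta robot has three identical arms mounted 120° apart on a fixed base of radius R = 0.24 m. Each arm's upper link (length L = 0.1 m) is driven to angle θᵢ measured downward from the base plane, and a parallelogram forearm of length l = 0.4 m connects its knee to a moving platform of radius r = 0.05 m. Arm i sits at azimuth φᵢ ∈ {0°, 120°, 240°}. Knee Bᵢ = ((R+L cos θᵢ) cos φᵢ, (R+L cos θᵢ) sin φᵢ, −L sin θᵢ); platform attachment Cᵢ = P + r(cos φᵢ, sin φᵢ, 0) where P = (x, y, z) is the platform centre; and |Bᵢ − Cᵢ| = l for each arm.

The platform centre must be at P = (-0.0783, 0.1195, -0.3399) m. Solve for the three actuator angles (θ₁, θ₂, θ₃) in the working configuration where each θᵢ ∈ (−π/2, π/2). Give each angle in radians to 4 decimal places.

arm 1 (φ=0.0°): x'=-0.0783, y'=0.1195
  A=0.2683, B=-0.3399, C=(l²−L²−A²−y'²−z²)/(2L)=-0.2590
  √(A²+B²)=0.4330;  θ1 = -0.9026+2.2119 ≈ 1.3093
rotate P by −φ2: (0.1426, 0.0081, -0.3399)
  A cos θ + B sin θ = C:  0.0474·cos θ + -0.3399·sin θ = 0.1608
  γ=atan2(-0.3399,0.0474)=-1.4324;  ψ=arccos(0.4686)=1.0831;  θ2=γ+ψ≈-0.3492
arm 3 (φ=240.0°): x'=-0.0643, y'=-0.1276
  e−x'=0.2543;  (l²−L²−(e−x')²−y'²−z²)/2L = -0.2325
  θ3 = atan2(B,A) + arccos(C/0.4245) = 1.2219

θ₁ = 1.3093, θ₂ = -0.3492, θ₃ = 1.2219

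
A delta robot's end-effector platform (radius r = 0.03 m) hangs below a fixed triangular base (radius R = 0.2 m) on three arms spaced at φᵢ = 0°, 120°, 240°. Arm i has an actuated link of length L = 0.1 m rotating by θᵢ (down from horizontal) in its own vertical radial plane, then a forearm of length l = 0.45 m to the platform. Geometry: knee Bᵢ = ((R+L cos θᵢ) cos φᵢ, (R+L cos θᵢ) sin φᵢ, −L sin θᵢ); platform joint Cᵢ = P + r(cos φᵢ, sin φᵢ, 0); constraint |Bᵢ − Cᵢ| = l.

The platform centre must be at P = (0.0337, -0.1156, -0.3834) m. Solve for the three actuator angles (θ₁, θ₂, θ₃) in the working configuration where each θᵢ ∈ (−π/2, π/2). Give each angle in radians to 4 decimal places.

θ₁ = 0.1741, θ₂ = 1.0466, θ₃ = -0.1747

φ1=0.0° → target in arm frame (0.0337, -0.1156)
  A=0.1363, B=-0.3834, C=(l²−L²−A²−y'²−z²)/(2L)=0.0678
  √(A²+B²)=0.4069;  θ1 = -1.2292+1.4034 ≈ 0.1741
φ2=120.0° → target in arm frame (-0.1170, 0.0286)
  A cos θ + B sin θ = C:  0.2870·cos θ + -0.3834·sin θ = -0.1883
  γ=atan2(-0.3834,0.2870)=-0.9283;  ψ=arccos(-0.3932)=1.9749;  θ2=γ+ψ≈1.0466
rotate P by −φ3: (0.0833, 0.0870, -0.3834)
  e−x'=0.0867;  (l²−L²−(e−x')²−y'²−z²)/2L = 0.1521
  √(A²+B²)=0.3931;  θ3 = -1.3483+1.1736 ≈ -0.1747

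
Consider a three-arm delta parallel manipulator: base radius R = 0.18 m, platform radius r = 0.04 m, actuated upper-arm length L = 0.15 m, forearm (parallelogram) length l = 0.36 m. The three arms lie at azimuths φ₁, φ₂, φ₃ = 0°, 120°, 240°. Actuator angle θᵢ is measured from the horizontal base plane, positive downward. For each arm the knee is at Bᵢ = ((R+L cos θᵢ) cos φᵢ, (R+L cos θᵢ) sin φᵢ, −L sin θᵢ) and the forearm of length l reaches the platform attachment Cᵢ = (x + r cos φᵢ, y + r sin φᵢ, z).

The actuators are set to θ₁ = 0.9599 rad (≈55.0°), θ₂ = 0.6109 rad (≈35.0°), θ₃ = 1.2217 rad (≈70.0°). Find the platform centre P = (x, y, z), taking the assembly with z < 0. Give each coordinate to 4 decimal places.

(-0.0039, 0.0793, -0.3883)

S1 = (0.2260·cos0.0°, 0.2260·sin0.0°, -0.1229) = (0.2260, 0.0000, -0.1229)
S2 = (0.2629·cos120.0°, 0.2629·sin120.0°, -0.0860) = (-0.1314, 0.2277, -0.0860)
S3 = (0.1913·cos240.0°, 0.1913·sin240.0°, -0.1410) = (-0.0957, -0.1657, -0.1410)
|S₂|²−|S₁|² = 0.0103;  |S₃|²−|S₁|² = -0.0097
linear system: -0.7150x+0.4553y = 0.0103−0.0737z; -0.6434x+-0.3314y = -0.0097−-0.0362z
Cramer: x(z) = 0.0019+0.0150z;  y(z) = 0.0256-0.1382z
into |P−S₁|² = l²: 1.0193z² + 0.2319z + -0.0636 = 0;  Δ = 0.3132;  z = -0.3883 or 0.1607 → z<0 root = -0.3883
x = -0.0039, y = 0.0793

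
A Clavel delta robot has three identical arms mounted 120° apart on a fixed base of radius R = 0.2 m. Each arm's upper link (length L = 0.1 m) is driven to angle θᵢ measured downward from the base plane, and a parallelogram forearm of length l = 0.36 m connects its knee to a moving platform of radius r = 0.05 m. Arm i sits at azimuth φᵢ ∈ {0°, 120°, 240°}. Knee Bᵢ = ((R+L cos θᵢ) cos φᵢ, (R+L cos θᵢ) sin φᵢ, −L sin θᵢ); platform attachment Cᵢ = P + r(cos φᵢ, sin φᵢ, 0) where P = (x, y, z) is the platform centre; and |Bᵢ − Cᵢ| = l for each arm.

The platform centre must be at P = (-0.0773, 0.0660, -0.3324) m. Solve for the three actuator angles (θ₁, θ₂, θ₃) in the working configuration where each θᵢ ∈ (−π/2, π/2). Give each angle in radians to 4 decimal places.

arm 1 (φ=0.0°): x'=-0.0773, y'=0.0660
  A cos θ + B sin θ = C:  0.2273·cos θ + -0.3324·sin θ = -0.2346
  θ1 = atan2(B,A) + arccos(C/0.4027) = 1.2216
arm 2 (φ=120.0°): x'=0.0958, y'=0.0339
  A cos θ + B sin θ = C:  0.0542·cos θ + -0.3324·sin θ = 0.0251
  γ=atan2(-0.3324,0.0542)=-1.4092;  ψ=arccos(0.0745)=1.4962;  θ2=γ+ψ≈0.0870
rotate P by −φ3: (-0.0185, -0.0999, -0.3324)
  A=0.1685, B=-0.3324, C=(l²−L²−A²−y'²−z²)/(2L)=-0.1464
  γ=atan2(-0.3324,0.1685)=-1.1016;  ψ=arccos(-0.3927)=1.9744;  θ3=γ+ψ≈0.8728

θ₁ = 1.2216, θ₂ = 0.0870, θ₃ = 0.8728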